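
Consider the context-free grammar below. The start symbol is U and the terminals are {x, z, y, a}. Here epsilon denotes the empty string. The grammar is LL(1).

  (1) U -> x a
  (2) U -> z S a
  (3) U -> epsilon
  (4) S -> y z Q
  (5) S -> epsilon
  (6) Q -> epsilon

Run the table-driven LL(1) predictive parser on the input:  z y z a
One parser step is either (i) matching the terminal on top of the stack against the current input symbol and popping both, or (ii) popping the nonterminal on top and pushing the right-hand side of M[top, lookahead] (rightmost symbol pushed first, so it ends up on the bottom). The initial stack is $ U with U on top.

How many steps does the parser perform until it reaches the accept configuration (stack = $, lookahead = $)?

     Stack      Input      Action
  1  $ U        z y z a $  expand U -> z S a
  2  $ a S z    z y z a $  match z
  3  $ a S      y z a $    expand S -> y z Q
  4  $ a Q z y  y z a $    match y
  5  $ a Q z    z a $      match z
  6  $ a Q      a $        expand Q -> epsilon
  7  $ a        a $        match a
Accept reached after 7 steps.

7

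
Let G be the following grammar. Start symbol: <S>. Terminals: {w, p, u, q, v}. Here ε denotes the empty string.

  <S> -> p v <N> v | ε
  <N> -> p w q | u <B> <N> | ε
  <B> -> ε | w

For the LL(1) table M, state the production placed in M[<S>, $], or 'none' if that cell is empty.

FIRST(<S>) = {ε, p}
FIRST(<N>) = {ε, p, u}
FIRST(<B>) = {ε, w}
FOLLOW(<S>) includes $ since <S> is the start symbol.
FOLLOW(<S>): <S> appears on no right-hand side. Thus FOLLOW(<S>) = {$}.
For <S> -> p v <N> v: FIRST(p v <N> v) = {p}, so it goes in M[<S>, t] for t ∈ {p}.
For <S> -> ε: FIRST(ε) = {ε}, so it goes in M[<S>, t] for t ∈ {}; since ε ∈ FIRST, also for every t ∈ FOLLOW(<S>) = {$}.

<S> -> ε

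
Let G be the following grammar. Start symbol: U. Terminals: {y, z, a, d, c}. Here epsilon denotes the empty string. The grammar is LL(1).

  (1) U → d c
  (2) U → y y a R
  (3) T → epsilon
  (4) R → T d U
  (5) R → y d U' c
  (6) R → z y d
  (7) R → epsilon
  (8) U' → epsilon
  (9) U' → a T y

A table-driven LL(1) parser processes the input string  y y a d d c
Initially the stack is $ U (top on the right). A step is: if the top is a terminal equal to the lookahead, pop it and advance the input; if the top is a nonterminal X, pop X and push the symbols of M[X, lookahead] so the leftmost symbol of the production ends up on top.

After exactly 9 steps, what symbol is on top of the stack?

step 1: stack=$ U  input=y y a d d c $  — expand U → y y a R
step 2: stack=$ R a y y  input=y y a d d c $  — match y
step 3: stack=$ R a y  input=y a d d c $  — match y
step 4: stack=$ R a  input=a d d c $  — match a
step 5: stack=$ R  input=d d c $  — expand R → T d U
step 6: stack=$ U d T  input=d d c $  — expand T → epsilon
step 7: stack=$ U d  input=d d c $  — match d
step 8: stack=$ U  input=d c $  — expand U → d c
step 9: stack=$ c d  input=d c $  — match d
Stack after step 9: $ c (top = c).

c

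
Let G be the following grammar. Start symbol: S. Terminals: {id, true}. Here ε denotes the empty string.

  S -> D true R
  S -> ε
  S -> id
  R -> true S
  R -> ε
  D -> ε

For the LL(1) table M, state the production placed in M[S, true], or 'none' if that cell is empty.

FIRST(R) = {ε, true}
FIRST(D) = {ε}
FIRST(S) = {ε, id, true}  (via D true R)
FOLLOW(S) includes $ since S is the start symbol.
FOLLOW(S): in R->true S, the suffix after S is empty, so FOLLOW(S) ⊇ FOLLOW(R) = {$}. Thus FOLLOW(S) = {$}.
FOLLOW(R): in S->D true R, the suffix after R is empty, so FOLLOW(R) ⊇ FOLLOW(S) = {$}. Thus FOLLOW(R) = {$}.
For S -> D true R: FIRST(D true R) = {true}, so it goes in M[S, t] for t ∈ {true}.
For S -> ε: FIRST(ε) = {ε}, so it goes in M[S, t] for t ∈ {}; since ε ∈ FIRST, also for every t ∈ FOLLOW(S) = {$}.
For S -> id: FIRST(id) = {id}, so it goes in M[S, t] for t ∈ {id}.

S -> D true R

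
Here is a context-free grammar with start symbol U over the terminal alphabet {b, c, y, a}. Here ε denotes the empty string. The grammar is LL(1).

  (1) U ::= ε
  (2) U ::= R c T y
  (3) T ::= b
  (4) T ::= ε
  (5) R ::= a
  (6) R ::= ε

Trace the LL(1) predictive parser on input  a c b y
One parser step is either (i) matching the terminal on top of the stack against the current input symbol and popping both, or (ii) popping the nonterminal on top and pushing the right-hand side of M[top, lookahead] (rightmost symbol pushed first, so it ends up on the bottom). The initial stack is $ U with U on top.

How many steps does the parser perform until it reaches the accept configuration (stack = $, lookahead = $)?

7

     Stack      Input      Action
  1  $ U        a c b y $  expand U ::= R c T y
  2  $ y T c R  a c b y $  expand R ::= a
  3  $ y T c a  a c b y $  match a
  4  $ y T c    c b y $    match c
  5  $ y T      b y $      expand T ::= b
  6  $ y b      b y $      match b
  7  $ y        y $        match y
Accept reached after 7 steps.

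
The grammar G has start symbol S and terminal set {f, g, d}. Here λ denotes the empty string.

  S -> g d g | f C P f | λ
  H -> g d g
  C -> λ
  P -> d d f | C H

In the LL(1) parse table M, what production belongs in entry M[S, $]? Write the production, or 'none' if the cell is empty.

FIRST(S) = {λ, f, g}
FIRST(H) = {g}
FIRST(C) = {λ}
FIRST(P) = {d, g}  (via C H)
FOLLOW(S) includes $ since S is the start symbol.
FOLLOW(S): S appears on no right-hand side. Thus FOLLOW(S) = {$}.
For S -> g d g: FIRST(g d g) = {g}, so it goes in M[S, t] for t ∈ {g}.
For S -> f C P f: FIRST(f C P f) = {f}, so it goes in M[S, t] for t ∈ {f}.
For S -> λ: FIRST(λ) = {λ}, so it goes in M[S, t] for t ∈ {}; since λ ∈ FIRST, also for every t ∈ FOLLOW(S) = {$}.

S -> λ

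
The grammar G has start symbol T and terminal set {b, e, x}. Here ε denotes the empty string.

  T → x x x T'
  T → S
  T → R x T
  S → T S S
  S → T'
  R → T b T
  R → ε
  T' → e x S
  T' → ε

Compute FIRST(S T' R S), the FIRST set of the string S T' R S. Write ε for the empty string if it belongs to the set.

FIRST(T'): from T'→e x S we get {e}; from T'→ε we get {ε}. So FIRST(T') = {ε, e}.
FIRST(T): from T→x x x T' we get {x}; from T→S we get {ε, b, e, x}; from T→R x T we get {b, e, x}. So FIRST(T) = {ε, b, e, x}.
FIRST(S): from S→T S S we get {ε, b, e, x}; from S→T' we get {ε, e}. So FIRST(S) = {ε, b, e, x}.
FIRST(R): from R→T b T we get {b, e, x}; from R→ε we get {ε}. So FIRST(R) = {ε, b, e, x}.
FIRST(S T' R S): take FIRST of each symbol in turn, carrying on past any symbol whose FIRST contains ε; result {ε, b, e, x}.

{ε, b, e, x}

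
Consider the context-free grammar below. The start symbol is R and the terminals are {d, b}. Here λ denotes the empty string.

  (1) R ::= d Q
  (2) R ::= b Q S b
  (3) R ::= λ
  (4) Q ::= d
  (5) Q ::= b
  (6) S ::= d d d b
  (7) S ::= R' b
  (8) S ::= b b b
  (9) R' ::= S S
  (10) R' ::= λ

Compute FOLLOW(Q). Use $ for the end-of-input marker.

FIRST(R) = {λ, b, d}
FIRST(Q) = {b, d}
FIRST(S) = {b, d}  (via R' b)
FIRST(R') = {λ, b, d}  (via S S)
FOLLOW(R) includes $ since R is the start symbol.
FOLLOW(R): R appears on no right-hand side. Thus FOLLOW(R) = {$}.
FOLLOW(Q): in R::=d Q, the suffix after Q is empty, so FOLLOW(Q) ⊇ FOLLOW(R) = {$}; in R::=b Q S b, Q is followed by S b with FIRST {b, d}. Thus FOLLOW(Q) = {$, b, d}.
FOLLOW(R'): in S::=R' b, R' is followed by b with FIRST {b}. Thus FOLLOW(R') = {b}.
FOLLOW(S): in R::=b Q S b, S is followed by b with FIRST {b}; in R'::=S S (occurrence 1), S is followed by S with FIRST {b, d}; in R'::=S S (occurrence 2), the suffix after S is empty, so FOLLOW(S) ⊇ FOLLOW(R') = {b}. Thus FOLLOW(S) = {b, d}.

{$, b, d}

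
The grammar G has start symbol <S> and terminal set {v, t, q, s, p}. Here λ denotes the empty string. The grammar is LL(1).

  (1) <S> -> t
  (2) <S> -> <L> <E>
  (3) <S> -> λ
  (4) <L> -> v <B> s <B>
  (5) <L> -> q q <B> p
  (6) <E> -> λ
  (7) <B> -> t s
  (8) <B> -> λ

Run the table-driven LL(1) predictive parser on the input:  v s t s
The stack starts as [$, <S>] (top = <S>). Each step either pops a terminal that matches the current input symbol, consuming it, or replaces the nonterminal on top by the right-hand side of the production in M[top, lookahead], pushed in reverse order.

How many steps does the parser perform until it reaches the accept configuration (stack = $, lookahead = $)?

9

     Stack              Input      Action
  1  $ <S>              v s t s $  expand <S> -> <L> <E>
  2  $ <E> <L>          v s t s $  expand <L> -> v <B> s <B>
  3  $ <E> <B> s <B> v  v s t s $  match v
  4  $ <E> <B> s <B>    s t s $    expand <B> -> λ
  5  $ <E> <B> s        s t s $    match s
  6  $ <E> <B>          t s $      expand <B> -> t s
  7  $ <E> s t          t s $      match t
  8  $ <E> s            s $        match s
  9  $ <E>              $          expand <E> -> λ
Accept reached after 9 steps.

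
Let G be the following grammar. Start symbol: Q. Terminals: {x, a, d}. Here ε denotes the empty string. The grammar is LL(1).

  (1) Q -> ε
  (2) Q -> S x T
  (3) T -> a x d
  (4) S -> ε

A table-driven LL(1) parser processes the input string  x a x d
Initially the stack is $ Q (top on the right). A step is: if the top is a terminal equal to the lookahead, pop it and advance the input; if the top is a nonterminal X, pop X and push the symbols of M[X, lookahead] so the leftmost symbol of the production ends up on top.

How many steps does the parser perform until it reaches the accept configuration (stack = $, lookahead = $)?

7

     Stack    Input      Action
  1  $ Q      x a x d $  expand Q -> S x T
  2  $ T x S  x a x d $  expand S -> ε
  3  $ T x    x a x d $  match x
  4  $ T      a x d $    expand T -> a x d
  5  $ d x a  a x d $    match a
  6  $ d x    x d $      match x
  7  $ d      d $        match d
Accept reached after 7 steps.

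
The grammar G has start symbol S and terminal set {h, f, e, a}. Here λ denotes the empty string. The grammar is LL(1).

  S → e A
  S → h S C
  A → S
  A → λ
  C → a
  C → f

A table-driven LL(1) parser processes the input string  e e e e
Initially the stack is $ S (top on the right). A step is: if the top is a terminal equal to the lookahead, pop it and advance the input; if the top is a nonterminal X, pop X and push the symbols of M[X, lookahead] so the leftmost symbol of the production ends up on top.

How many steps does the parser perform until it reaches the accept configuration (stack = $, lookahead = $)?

12

      Stack  Input      Action
   1  $ S    e e e e $  expand S → e A
   2  $ A e  e e e e $  match e
   3  $ A    e e e $    expand A → S
   4  $ S    e e e $    expand S → e A
   5  $ A e  e e e $    match e
   6  $ A    e e $      expand A → S
   7  $ S    e e $      expand S → e A
   8  $ A e  e e $      match e
   9  $ A    e $        expand A → S
  10  $ S    e $        expand S → e A
  11  $ A e  e $        match e
  12  $ A    $          expand A → λ
Accept reached after 12 steps.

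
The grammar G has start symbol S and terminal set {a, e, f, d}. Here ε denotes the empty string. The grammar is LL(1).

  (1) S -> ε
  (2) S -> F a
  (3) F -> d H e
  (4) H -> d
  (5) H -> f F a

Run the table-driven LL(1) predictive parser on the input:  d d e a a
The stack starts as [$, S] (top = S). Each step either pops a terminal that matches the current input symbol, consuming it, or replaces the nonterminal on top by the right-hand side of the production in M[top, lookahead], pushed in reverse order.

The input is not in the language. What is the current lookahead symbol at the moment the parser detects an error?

step 1: stack=$ S  input=d d e a a $  — expand S -> F a
step 2: stack=$ a F  input=d d e a a $  — expand F -> d H e
step 3: stack=$ a e H d  input=d d e a a $  — match d
step 4: stack=$ a e H  input=d e a a $  — expand H -> d
step 5: stack=$ a e d  input=d e a a $  — match d
step 6: stack=$ a e  input=e a a $  — match e
step 7: stack=$ a  input=a a $  — match a
step 8: stack=$  input=a $  — error: stack empty but input remains

a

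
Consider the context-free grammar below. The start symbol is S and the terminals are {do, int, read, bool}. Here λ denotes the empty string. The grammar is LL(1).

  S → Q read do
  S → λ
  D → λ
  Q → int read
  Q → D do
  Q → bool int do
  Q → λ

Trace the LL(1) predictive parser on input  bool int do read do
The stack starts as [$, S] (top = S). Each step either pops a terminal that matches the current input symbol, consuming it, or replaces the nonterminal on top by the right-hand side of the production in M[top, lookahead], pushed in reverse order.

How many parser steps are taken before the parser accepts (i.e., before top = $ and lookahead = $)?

7

     Stack                  Input                  Action
  1  $ S                    bool int do read do $  expand S → Q read do
  2  $ do read Q            bool int do read do $  expand Q → bool int do
  3  $ do read do int bool  bool int do read do $  match bool
  4  $ do read do int       int do read do $       match int
  5  $ do read do           do read do $           match do
  6  $ do read              read do $              match read
  7  $ do                   do $                   match do
Accept reached after 7 steps.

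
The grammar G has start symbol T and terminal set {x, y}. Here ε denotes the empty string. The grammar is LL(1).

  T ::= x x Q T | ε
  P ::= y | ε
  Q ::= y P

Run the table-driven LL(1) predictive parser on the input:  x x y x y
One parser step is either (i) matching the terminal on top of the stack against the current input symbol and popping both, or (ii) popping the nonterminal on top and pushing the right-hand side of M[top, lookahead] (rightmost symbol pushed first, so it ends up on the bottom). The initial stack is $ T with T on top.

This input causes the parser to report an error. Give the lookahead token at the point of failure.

     Stack      Input        Action
  1  $ T        x x y x y $  expand T ::= x x Q T
  2  $ T Q x x  x x y x y $  match x
  3  $ T Q x    x y x y $    match x
  4  $ T Q      y x y $      expand Q ::= y P
  5  $ T P y    y x y $      match y
  6  $ T P      x y $        expand P ::= ε
  7  $ T        x y $        expand T ::= x x Q T
  8  $ T Q x x  x y $        match x
  9  $ T Q x    y $          error: top is terminal x but lookahead is y

y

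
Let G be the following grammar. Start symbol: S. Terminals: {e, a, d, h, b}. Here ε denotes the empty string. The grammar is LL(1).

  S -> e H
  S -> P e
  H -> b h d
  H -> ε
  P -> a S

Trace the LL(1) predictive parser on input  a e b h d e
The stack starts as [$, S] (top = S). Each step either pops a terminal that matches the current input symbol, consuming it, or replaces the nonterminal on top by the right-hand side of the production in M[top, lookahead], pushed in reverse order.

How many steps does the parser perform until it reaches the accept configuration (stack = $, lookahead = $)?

10

      Stack      Input          Action
   1  $ S        a e b h d e $  expand S -> P e
   2  $ e P      a e b h d e $  expand P -> a S
   3  $ e S a    a e b h d e $  match a
   4  $ e S      e b h d e $    expand S -> e H
   5  $ e H e    e b h d e $    match e
   6  $ e H      b h d e $      expand H -> b h d
   7  $ e d h b  b h d e $      match b
   8  $ e d h    h d e $        match h
   9  $ e d      d e $          match d
  10  $ e        e $            match e
Accept reached after 10 steps.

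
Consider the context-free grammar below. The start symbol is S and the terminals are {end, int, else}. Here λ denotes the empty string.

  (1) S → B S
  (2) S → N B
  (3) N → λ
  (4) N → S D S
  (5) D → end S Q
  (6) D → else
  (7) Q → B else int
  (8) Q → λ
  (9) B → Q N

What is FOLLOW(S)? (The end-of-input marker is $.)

FIRST(D): from D→end S Q we get {end}; from D→else we get {else}. So FIRST(D) = {else, end}.
FIRST(S): from S→B S we get {λ, else, end}; from S→N B we get {λ, else, end}. So FIRST(S) = {λ, else, end}.
FIRST(N): from N→λ we get {λ}; from N→S D S we get {else, end}. So FIRST(N) = {λ, else, end}.
FIRST(Q): from Q→B else int we get {else, end}; from Q→λ we get {λ}. So FIRST(Q) = {λ, else, end}.
FIRST(B): from B→Q N we get {λ, else, end}. So FIRST(B) = {λ, else, end}.
FOLLOW(S) includes $ since S is the start symbol.
FOLLOW(S): in S→B S, the suffix after S is empty (adds nothing new); in N→S D S (occurrence 1), S is followed by D S with FIRST {else, end}; in N→S D S (occurrence 2), the suffix after S is empty, so FOLLOW(S) ⊇ FOLLOW(N) = {$, else, end}; in D→end S Q, S is followed by Q with FIRST {λ, else, end}; in D→end S Q, the suffix after S is nullable, so FOLLOW(S) ⊇ FOLLOW(D) = {$, else, end}. Thus FOLLOW(S) = {$, else, end}.
FOLLOW(B): in S→B S, B is followed by S with FIRST {λ, else, end}; in S→B S, the suffix after B is nullable, so FOLLOW(B) ⊇ FOLLOW(S) = {$, else, end}; in S→N B, the suffix after B is empty, so FOLLOW(B) ⊇ FOLLOW(S) = {$, else, end}; in Q→B else int, B is followed by else int with FIRST {else}. Thus FOLLOW(B) = {$, else, end}.
FOLLOW(N): in S→N B, N is followed by B with FIRST {λ, else, end}; in S→N B, the suffix after N is nullable, so FOLLOW(N) ⊇ FOLLOW(S) = {$, else, end}; in B→Q N, the suffix after N is empty, so FOLLOW(N) ⊇ FOLLOW(B) = {$, else, end}. Thus FOLLOW(N) = {$, else, end}.
FOLLOW(D): in N→S D S, D is followed by S with FIRST {λ, else, end}; in N→S D S, the suffix after D is nullable, so FOLLOW(D) ⊇ FOLLOW(N) = {$, else, end}. Thus FOLLOW(D) = {$, else, end}.
FOLLOW(Q): in D→end S Q, the suffix after Q is empty, so FOLLOW(Q) ⊇ FOLLOW(D) = {$, else, end}; in B→Q N, Q is followed by N with FIRST {λ, else, end}; in B→Q N, the suffix after Q is nullable, so FOLLOW(Q) ⊇ FOLLOW(B) = {$, else, end}. Thus FOLLOW(Q) = {$, else, end}.

{$, else, end}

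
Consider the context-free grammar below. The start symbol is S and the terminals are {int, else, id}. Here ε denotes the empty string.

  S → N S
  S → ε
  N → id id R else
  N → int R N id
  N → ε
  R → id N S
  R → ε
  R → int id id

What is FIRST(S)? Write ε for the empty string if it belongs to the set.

{ε, id, int}

FIRST(N) = {ε, id, int}
FIRST(R) = {ε, id, int}
FIRST(S) = {ε, id, int}  (via N S)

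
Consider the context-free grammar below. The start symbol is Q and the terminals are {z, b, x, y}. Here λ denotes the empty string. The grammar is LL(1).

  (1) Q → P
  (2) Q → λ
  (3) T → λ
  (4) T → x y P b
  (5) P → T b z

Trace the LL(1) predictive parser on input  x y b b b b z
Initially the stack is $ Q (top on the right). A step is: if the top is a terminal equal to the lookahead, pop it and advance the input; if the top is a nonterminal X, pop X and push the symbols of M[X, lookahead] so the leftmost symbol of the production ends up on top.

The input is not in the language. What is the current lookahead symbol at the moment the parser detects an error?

b

     Stack          Input            Action
  1  $ Q            x y b b b b z $  expand Q → P
  2  $ P            x y b b b b z $  expand P → T b z
  3  $ z b T        x y b b b b z $  expand T → x y P b
  4  $ z b b P y x  x y b b b b z $  match x
  5  $ z b b P y    y b b b b z $    match y
  6  $ z b b P      b b b b z $      expand P → T b z
  7  $ z b b z b T  b b b b z $      expand T → λ
  8  $ z b b z b    b b b b z $      match b
  9  $ z b b z      b b b z $        error: top is terminal z but lookahead is b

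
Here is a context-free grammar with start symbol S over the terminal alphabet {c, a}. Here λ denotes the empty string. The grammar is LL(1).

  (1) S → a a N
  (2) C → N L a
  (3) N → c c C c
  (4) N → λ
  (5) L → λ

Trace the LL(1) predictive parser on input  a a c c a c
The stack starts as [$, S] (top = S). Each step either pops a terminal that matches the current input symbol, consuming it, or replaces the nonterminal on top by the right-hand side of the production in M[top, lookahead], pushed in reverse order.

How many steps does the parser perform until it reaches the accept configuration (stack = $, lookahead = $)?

11

step 1: stack=$ S  input=a a c c a c $  — expand S → a a N
step 2: stack=$ N a a  input=a a c c a c $  — match a
step 3: stack=$ N a  input=a c c a c $  — match a
step 4: stack=$ N  input=c c a c $  — expand N → c c C c
step 5: stack=$ c C c c  input=c c a c $  — match c
step 6: stack=$ c C c  input=c a c $  — match c
step 7: stack=$ c C  input=a c $  — expand C → N L a
step 8: stack=$ c a L N  input=a c $  — expand N → λ
step 9: stack=$ c a L  input=a c $  — expand L → λ
step 10: stack=$ c a  input=a c $  — match a
step 11: stack=$ c  input=c $  — match c
Accept reached after 11 steps.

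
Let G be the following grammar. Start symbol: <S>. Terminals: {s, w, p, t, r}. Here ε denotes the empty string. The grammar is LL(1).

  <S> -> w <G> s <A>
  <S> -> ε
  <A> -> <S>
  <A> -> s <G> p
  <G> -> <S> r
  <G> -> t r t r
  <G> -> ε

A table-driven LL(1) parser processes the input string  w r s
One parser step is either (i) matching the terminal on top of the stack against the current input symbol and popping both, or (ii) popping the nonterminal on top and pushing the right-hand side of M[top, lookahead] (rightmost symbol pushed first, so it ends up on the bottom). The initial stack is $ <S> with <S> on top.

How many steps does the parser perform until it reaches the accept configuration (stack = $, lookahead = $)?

     Stack          Input    Action
  1  $ <S>          w r s $  expand <S> -> w <G> s <A>
  2  $ <A> s <G> w  w r s $  match w
  3  $ <A> s <G>    r s $    expand <G> -> <S> r
  4  $ <A> s r <S>  r s $    expand <S> -> ε
  5  $ <A> s r      r s $    match r
  6  $ <A> s        s $      match s
  7  $ <A>          $        expand <A> -> <S>
  8  $ <S>          $        expand <S> -> ε
Accept reached after 8 steps.

8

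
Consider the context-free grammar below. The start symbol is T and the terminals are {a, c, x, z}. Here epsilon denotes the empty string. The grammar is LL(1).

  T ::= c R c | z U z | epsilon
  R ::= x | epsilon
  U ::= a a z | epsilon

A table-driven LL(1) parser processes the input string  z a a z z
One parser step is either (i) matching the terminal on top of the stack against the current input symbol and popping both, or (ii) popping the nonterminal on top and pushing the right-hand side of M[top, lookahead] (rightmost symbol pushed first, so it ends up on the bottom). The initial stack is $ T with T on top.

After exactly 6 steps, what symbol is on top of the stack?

     Stack      Input        Action
  1  $ T        z a a z z $  expand T ::= z U z
  2  $ z U z    z a a z z $  match z
  3  $ z U      a a z z $    expand U ::= a a z
  4  $ z z a a  a a z z $    match a
  5  $ z z a    a z z $      match a
  6  $ z z      z z $        match z
Stack after step 6: $ z (top = z).

z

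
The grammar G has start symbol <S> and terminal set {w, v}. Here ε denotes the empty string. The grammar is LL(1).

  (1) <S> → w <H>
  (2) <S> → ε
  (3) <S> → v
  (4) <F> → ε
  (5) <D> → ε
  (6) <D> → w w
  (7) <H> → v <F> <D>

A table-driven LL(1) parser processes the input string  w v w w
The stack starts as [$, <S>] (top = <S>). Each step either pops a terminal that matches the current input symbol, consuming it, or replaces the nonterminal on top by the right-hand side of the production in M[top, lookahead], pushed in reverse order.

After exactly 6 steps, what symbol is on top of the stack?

     Stack        Input      Action
  1  $ <S>        w v w w $  expand <S> → w <H>
  2  $ <H> w      w v w w $  match w
  3  $ <H>        v w w $    expand <H> → v <F> <D>
  4  $ <D> <F> v  v w w $    match v
  5  $ <D> <F>    w w $      expand <F> → ε
  6  $ <D>        w w $      expand <D> → w w
Stack after step 6: $ w w (top = w).

w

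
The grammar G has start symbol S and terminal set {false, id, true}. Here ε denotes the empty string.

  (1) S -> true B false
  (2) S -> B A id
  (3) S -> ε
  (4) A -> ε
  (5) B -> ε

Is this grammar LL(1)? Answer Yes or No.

Yes

FIRST(S) = {ε, id, true}
FIRST(A) = {ε}
FIRST(B) = {ε}
FOLLOW(S) = {$}
FOLLOW(A) = {id}
FOLLOW(B) = {false, id}
Each cell of M receives at most one production.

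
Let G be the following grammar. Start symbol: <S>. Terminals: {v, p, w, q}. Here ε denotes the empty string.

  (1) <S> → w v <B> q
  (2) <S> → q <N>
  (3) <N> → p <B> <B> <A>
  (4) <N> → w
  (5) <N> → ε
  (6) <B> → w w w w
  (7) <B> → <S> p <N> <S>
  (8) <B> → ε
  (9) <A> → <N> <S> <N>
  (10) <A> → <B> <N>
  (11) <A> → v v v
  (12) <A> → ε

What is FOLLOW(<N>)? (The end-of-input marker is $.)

FIRST(<S>) = {q, w}
FIRST(<N>) = {ε, p, w}
FIRST(<B>) = {ε, q, w}  (via <S> p <N> <S>)
FIRST(<A>) = {ε, p, q, v, w}  (via <N> <S> <N>, <B> <N>)
FOLLOW(<S>) includes $ since <S> is the start symbol.
FOLLOW(<S>): in <B>→<S> p <N> <S> (occurrence 1), <S> is followed by p <N> <S> with FIRST {p}; in <B>→<S> p <N> <S> (occurrence 2), the suffix after <S> is empty, so FOLLOW(<S>) ⊇ FOLLOW(<B>) = {$, p, q, v, w}; in <A>→<N> <S> <N>, <S> is followed by <N> with FIRST {ε, p, w}; in <A>→<N> <S> <N>, the suffix after <S> is nullable, so FOLLOW(<S>) ⊇ FOLLOW(<A>) = {$, p, q, v, w}. Thus FOLLOW(<S>) = {$, p, q, v, w}.
FOLLOW(<N>): in <S>→q <N>, the suffix after <N> is empty, so FOLLOW(<N>) ⊇ FOLLOW(<S>) = {$, p, q, v, w}; in <B>→<S> p <N> <S>, <N> is followed by <S> with FIRST {q, w}; in <A>→<N> <S> <N> (occurrence 1), <N> is followed by <S> <N> with FIRST {q, w}; in <A>→<N> <S> <N> (occurrence 2), the suffix after <N> is empty, so FOLLOW(<N>) ⊇ FOLLOW(<A>) = {$, p, q, v, w}; in <A>→<B> <N>, the suffix after <N> is empty, so FOLLOW(<N>) ⊇ FOLLOW(<A>) = {$, p, q, v, w}. Thus FOLLOW(<N>) = {$, p, q, v, w}.
FOLLOW(<A>): in <N>→p <B> <B> <A>, the suffix after <A> is empty, so FOLLOW(<A>) ⊇ FOLLOW(<N>) = {$, p, q, v, w}. Thus FOLLOW(<A>) = {$, p, q, v, w}.
FOLLOW(<B>): in <S>→w v <B> q, <B> is followed by q with FIRST {q}; in <N>→p <B> <B> <A> (occurrence 1), <B> is followed by <B> <A> with FIRST {ε, p, q, v, w}; in <N>→p <B> <B> <A> (occurrence 1), the suffix after <B> is nullable, so FOLLOW(<B>) ⊇ FOLLOW(<N>) = {$, p, q, v, w}; in <N>→p <B> <B> <A> (occurrence 2), <B> is followed by <A> with FIRST {ε, p, q, v, w}; in <N>→p <B> <B> <A> (occurrence 2), the suffix after <B> is nullable, so FOLLOW(<B>) ⊇ FOLLOW(<N>) = {$, p, q, v, w}; in <A>→<B> <N>, <B> is followed by <N> with FIRST {ε, p, w}; in <A>→<B> <N>, the suffix after <B> is nullable, so FOLLOW(<B>) ⊇ FOLLOW(<A>) = {$, p, q, v, w}. Thus FOLLOW(<B>) = {$, p, q, v, w}.

{$, p, q, v, w}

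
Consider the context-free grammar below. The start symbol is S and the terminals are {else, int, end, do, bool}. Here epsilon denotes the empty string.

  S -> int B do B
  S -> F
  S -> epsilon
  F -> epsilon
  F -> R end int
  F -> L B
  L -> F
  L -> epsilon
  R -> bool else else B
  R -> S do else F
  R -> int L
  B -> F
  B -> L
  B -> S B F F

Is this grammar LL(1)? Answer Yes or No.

FIRST(S) = {epsilon, bool, do, int}
FIRST(F) = {epsilon, bool, do, int}
FIRST(L) = {epsilon, bool, do, int}
FIRST(R) = {bool, do, int}
FIRST(B) = {epsilon, bool, do, int}
FOLLOW(S) = {$, bool, do, end, int}
FOLLOW(F) = {$, bool, do, end, int}
FOLLOW(L) = {$, bool, do, end, int}
FOLLOW(R) = {end}
FOLLOW(B) = {$, bool, do, end, int}
Cell M[B, $] receives both B -> F and B -> L and B -> S B F F — the grammar is not LL(1).

No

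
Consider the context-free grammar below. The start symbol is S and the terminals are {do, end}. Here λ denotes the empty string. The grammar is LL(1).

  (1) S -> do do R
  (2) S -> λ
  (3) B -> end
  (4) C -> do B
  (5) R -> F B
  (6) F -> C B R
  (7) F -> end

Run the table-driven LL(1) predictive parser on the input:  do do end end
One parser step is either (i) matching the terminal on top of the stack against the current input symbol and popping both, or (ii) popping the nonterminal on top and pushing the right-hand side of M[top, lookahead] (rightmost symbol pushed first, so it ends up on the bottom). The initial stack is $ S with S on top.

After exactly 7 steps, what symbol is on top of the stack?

     Stack      Input            Action
  1  $ S        do do end end $  expand S -> do do R
  2  $ R do do  do do end end $  match do
  3  $ R do     do end end $     match do
  4  $ R        end end $        expand R -> F B
  5  $ B F      end end $        expand F -> end
  6  $ B end    end end $        match end
  7  $ B        end $            expand B -> end
Stack after step 7: $ end (top = end).

end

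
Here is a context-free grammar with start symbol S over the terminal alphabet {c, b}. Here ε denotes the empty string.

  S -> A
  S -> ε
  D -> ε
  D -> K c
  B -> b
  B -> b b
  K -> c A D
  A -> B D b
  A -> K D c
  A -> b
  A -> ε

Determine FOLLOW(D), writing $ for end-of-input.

FIRST(B) = {b}
FIRST(K) = {c}
FIRST(D) = {ε, c}  (via K c)
FIRST(A) = {ε, b, c}  (via B D b, K D c)
FIRST(S) = {ε, b, c}  (via A)
FOLLOW(S) includes $ since S is the start symbol.
FOLLOW(S): S appears on no right-hand side. Thus FOLLOW(S) = {$}.
FOLLOW(B): in A->B D b, B is followed by D b with FIRST {b, c}. Thus FOLLOW(B) = {b, c}.
FOLLOW(K): in D->K c, K is followed by c with FIRST {c}; in A->K D c, K is followed by D c with FIRST {c}. Thus FOLLOW(K) = {c}.
FOLLOW(D): in K->c A D, the suffix after D is empty, so FOLLOW(D) ⊇ FOLLOW(K) = {c}; in A->B D b, D is followed by b with FIRST {b}; in A->K D c, D is followed by c with FIRST {c}. Thus FOLLOW(D) = {b, c}.
FOLLOW(A): in S->A, the suffix after A is empty, so FOLLOW(A) ⊇ FOLLOW(S) = {$}; in K->c A D, A is followed by D with FIRST {ε, c}; in K->c A D, the suffix after A is nullable, so FOLLOW(A) ⊇ FOLLOW(K) = {c}. Thus FOLLOW(A) = {$, c}.

{b, c}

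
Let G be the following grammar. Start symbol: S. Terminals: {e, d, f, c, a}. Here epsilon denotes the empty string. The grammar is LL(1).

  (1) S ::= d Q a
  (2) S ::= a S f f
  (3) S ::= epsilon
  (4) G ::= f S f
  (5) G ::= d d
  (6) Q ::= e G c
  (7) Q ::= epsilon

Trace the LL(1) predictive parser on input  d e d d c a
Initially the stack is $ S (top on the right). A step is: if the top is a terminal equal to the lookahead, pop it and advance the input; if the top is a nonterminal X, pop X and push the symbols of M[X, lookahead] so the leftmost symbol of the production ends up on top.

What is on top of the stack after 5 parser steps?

     Stack      Input          Action
  1  $ S        d e d d c a $  expand S ::= d Q a
  2  $ a Q d    d e d d c a $  match d
  3  $ a Q      e d d c a $    expand Q ::= e G c
  4  $ a c G e  e d d c a $    match e
  5  $ a c G    d d c a $      expand G ::= d d
Stack after step 5: $ a c d d (top = d).

d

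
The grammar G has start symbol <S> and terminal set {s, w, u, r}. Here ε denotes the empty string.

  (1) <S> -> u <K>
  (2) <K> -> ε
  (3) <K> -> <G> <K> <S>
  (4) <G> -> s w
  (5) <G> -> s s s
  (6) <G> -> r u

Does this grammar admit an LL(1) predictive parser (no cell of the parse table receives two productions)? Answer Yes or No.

FIRST(<S>) = {u}
FIRST(<K>) = {ε, r, s}
FIRST(<G>) = {r, s}
FOLLOW(<S>) = {$, u}
FOLLOW(<K>) = {$, u}
FOLLOW(<G>) = {r, s, u}
Cell M[<G>, s] receives both <G> -> s w and <G> -> s s s — the grammar is not LL(1).

No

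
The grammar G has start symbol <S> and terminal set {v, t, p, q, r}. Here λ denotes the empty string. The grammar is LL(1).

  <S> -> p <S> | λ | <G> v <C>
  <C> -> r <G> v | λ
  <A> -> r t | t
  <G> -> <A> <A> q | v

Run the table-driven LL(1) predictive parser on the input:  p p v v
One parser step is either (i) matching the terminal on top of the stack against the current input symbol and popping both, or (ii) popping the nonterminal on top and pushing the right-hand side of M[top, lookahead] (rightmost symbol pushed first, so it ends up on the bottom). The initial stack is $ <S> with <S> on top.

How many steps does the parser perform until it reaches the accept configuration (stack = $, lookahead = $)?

step 1: stack=$ <S>  input=p p v v $  — expand <S> -> p <S>
step 2: stack=$ <S> p  input=p p v v $  — match p
step 3: stack=$ <S>  input=p v v $  — expand <S> -> p <S>
step 4: stack=$ <S> p  input=p v v $  — match p
step 5: stack=$ <S>  input=v v $  — expand <S> -> <G> v <C>
step 6: stack=$ <C> v <G>  input=v v $  — expand <G> -> v
step 7: stack=$ <C> v v  input=v v $  — match v
step 8: stack=$ <C> v  input=v $  — match v
step 9: stack=$ <C>  input=$  — expand <C> -> λ
Accept reached after 9 steps.

9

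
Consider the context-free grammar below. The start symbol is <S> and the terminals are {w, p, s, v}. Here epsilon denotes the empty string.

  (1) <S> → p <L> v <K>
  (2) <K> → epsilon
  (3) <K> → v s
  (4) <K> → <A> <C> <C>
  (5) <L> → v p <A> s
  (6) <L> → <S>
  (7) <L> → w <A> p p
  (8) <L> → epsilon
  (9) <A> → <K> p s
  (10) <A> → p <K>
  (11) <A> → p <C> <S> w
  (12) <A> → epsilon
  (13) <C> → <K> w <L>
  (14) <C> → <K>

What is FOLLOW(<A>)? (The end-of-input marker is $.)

FIRST(<S>): from <S>→p <L> v <K> we get {p}. So FIRST(<S>) = {p}.
FIRST(<L>): from <L>→v p <A> s we get {v}; from <L>→<S> we get {p}; from <L>→w <A> p p we get {w}; from <L>→epsilon we get {epsilon}. So FIRST(<L>) = {epsilon, p, v, w}.
FIRST(<K>): from <K>→epsilon we get {epsilon}; from <K>→v s we get {v}; from <K>→<A> <C> <C> we get {epsilon, p, v, w}. So FIRST(<K>) = {epsilon, p, v, w}.
FIRST(<A>): from <A>→<K> p s we get {p, v, w}; from <A>→p <K> we get {p}; from <A>→p <C> <S> w we get {p}; from <A>→epsilon we get {epsilon}. So FIRST(<A>) = {epsilon, p, v, w}.
FIRST(<C>): from <C>→<K> w <L> we get {p, v, w}; from <C>→<K> we get {epsilon, p, v, w}. So FIRST(<C>) = {epsilon, p, v, w}.
FOLLOW(<S>) includes $ since <S> is the start symbol.
FOLLOW(<S>): in <L>→<S>, the suffix after <S> is empty, so FOLLOW(<S>) ⊇ FOLLOW(<L>) = {$, p, s, v, w}; in <A>→p <C> <S> w, <S> is followed by w with FIRST {w}. Thus FOLLOW(<S>) = {$, p, s, v, w}.
FOLLOW(<K>): in <S>→p <L> v <K>, the suffix after <K> is empty, so FOLLOW(<K>) ⊇ FOLLOW(<S>) = {$, p, s, v, w}; in <A>→<K> p s, <K> is followed by p s with FIRST {p}; in <A>→p <K>, the suffix after <K> is empty, so FOLLOW(<K>) ⊇ FOLLOW(<A>) = {$, p, s, v, w}; in <C>→<K> w <L>, <K> is followed by w <L> with FIRST {w}; in <C>→<K>, the suffix after <K> is empty, so FOLLOW(<K>) ⊇ FOLLOW(<C>) = {$, p, s, v, w}. Thus FOLLOW(<K>) = {$, p, s, v, w}.
FOLLOW(<A>): in <K>→<A> <C> <C>, <A> is followed by <C> <C> with FIRST {epsilon, p, v, w}; in <K>→<A> <C> <C>, the suffix after <A> is nullable, so FOLLOW(<A>) ⊇ FOLLOW(<K>) = {$, p, s, v, w}; in <L>→v p <A> s, <A> is followed by s with FIRST {s}; in <L>→w <A> p p, <A> is followed by p p with FIRST {p}. Thus FOLLOW(<A>) = {$, p, s, v, w}.
FOLLOW(<C>): in <K>→<A> <C> <C> (occurrence 1), <C> is followed by <C> with FIRST {epsilon, p, v, w}; in <K>→<A> <C> <C> (occurrence 1), the suffix after <C> is nullable, so FOLLOW(<C>) ⊇ FOLLOW(<K>) = {$, p, s, v, w}; in <K>→<A> <C> <C> (occurrence 2), the suffix after <C> is empty, so FOLLOW(<C>) ⊇ FOLLOW(<K>) = {$, p, s, v, w}; in <A>→p <C> <S> w, <C> is followed by <S> w with FIRST {p}. Thus FOLLOW(<C>) = {$, p, s, v, w}.
FOLLOW(<L>): in <S>→p <L> v <K>, <L> is followed by v <K> with FIRST {v}; in <C>→<K> w <L>, the suffix after <L> is empty, so FOLLOW(<L>) ⊇ FOLLOW(<C>) = {$, p, s, v, w}. Thus FOLLOW(<L>) = {$, p, s, v, w}.

{$, p, s, v, w}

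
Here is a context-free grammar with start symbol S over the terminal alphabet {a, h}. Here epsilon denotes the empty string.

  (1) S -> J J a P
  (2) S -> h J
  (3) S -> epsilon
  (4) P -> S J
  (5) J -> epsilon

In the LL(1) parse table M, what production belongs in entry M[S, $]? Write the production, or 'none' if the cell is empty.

FIRST(J): from J->epsilon we get {epsilon}. So FIRST(J) = {epsilon}.
FIRST(S): from S->J J a P we get {a}; from S->h J we get {h}; from S->epsilon we get {epsilon}. So FIRST(S) = {epsilon, a, h}.
FIRST(P): from P->S J we get {epsilon, a, h}. So FIRST(P) = {epsilon, a, h}.
FOLLOW(S) includes $ since S is the start symbol.
FOLLOW(S): in P->S J, S is followed by J with FIRST {epsilon}; in P->S J, the suffix after S is nullable, so FOLLOW(S) ⊇ FOLLOW(P) = {$}. Thus FOLLOW(S) = {$}.
FOLLOW(P): in S->J J a P, the suffix after P is empty, so FOLLOW(P) ⊇ FOLLOW(S) = {$}. Thus FOLLOW(P) = {$}.
For S -> J J a P: FIRST(J J a P) = {a}, so it goes in M[S, t] for t ∈ {a}.
For S -> h J: FIRST(h J) = {h}, so it goes in M[S, t] for t ∈ {h}.
For S -> epsilon: FIRST(epsilon) = {epsilon}, so it goes in M[S, t] for t ∈ {}; since epsilon ∈ FIRST, also for every t ∈ FOLLOW(S) = {$}.

S -> epsilon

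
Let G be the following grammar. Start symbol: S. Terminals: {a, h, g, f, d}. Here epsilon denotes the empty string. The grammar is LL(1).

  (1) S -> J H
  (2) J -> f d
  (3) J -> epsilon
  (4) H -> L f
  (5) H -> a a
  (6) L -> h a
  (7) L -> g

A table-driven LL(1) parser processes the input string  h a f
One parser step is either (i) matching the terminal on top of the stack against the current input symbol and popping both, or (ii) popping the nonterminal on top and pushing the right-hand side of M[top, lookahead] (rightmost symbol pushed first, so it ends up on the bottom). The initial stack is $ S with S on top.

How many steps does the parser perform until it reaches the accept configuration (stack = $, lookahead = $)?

7

     Stack    Input    Action
  1  $ S      h a f $  expand S -> J H
  2  $ H J    h a f $  expand J -> epsilon
  3  $ H      h a f $  expand H -> L f
  4  $ f L    h a f $  expand L -> h a
  5  $ f a h  h a f $  match h
  6  $ f a    a f $    match a
  7  $ f      f $      match f
Accept reached after 7 steps.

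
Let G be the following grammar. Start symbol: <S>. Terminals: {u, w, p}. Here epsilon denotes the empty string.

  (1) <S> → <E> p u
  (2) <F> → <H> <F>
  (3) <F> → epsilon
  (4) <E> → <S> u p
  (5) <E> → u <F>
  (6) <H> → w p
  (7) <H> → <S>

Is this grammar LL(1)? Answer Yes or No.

FIRST(<S>) = {u}
FIRST(<F>) = {epsilon, u, w}
FIRST(<E>) = {u}
FIRST(<H>) = {u, w}
FOLLOW(<S>) = {$, p, u, w}
FOLLOW(<F>) = {p}
FOLLOW(<E>) = {p}
FOLLOW(<H>) = {p, u, w}
Cell M[<E>, u] receives both <E> → <S> u p and <E> → u <F> — the grammar is not LL(1).

No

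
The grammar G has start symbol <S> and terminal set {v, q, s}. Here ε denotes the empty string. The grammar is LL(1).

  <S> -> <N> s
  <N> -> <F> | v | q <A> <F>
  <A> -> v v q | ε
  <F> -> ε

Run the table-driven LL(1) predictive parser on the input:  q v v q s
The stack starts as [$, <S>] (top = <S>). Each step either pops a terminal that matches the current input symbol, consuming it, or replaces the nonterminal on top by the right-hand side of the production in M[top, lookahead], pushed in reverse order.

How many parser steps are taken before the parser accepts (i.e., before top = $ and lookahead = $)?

9

     Stack          Input        Action
  1  $ <S>          q v v q s $  expand <S> -> <N> s
  2  $ s <N>        q v v q s $  expand <N> -> q <A> <F>
  3  $ s <F> <A> q  q v v q s $  match q
  4  $ s <F> <A>    v v q s $    expand <A> -> v v q
  5  $ s <F> q v v  v v q s $    match v
  6  $ s <F> q v    v q s $      match v
  7  $ s <F> q      q s $        match q
  8  $ s <F>        s $          expand <F> -> ε
  9  $ s            s $          match s
Accept reached after 9 steps.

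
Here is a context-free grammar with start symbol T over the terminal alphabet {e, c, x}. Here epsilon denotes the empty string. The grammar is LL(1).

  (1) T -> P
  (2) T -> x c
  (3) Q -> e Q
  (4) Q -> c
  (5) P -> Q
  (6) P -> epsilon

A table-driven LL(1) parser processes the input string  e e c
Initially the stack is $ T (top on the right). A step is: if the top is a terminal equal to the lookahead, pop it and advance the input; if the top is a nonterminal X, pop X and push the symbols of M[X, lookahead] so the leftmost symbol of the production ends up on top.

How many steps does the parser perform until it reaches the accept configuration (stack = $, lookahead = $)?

8

     Stack  Input    Action
  1  $ T    e e c $  expand T -> P
  2  $ P    e e c $  expand P -> Q
  3  $ Q    e e c $  expand Q -> e Q
  4  $ Q e  e e c $  match e
  5  $ Q    e c $    expand Q -> e Q
  6  $ Q e  e c $    match e
  7  $ Q    c $      expand Q -> c
  8  $ c    c $      match c
Accept reached after 8 steps.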